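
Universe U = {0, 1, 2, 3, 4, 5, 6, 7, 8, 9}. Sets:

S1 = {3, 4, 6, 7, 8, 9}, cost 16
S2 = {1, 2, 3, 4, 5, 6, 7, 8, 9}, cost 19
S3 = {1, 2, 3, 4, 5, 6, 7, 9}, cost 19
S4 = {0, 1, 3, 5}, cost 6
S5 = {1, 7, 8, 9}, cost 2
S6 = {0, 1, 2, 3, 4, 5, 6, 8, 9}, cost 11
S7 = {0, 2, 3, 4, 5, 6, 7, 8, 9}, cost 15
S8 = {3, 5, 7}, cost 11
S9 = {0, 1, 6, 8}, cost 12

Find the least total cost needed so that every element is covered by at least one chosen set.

S5, S6 cover every element at cost 2 + 11 = 13.
Any cover uses at least 2 sets; among all covering selections none totals below 13.

13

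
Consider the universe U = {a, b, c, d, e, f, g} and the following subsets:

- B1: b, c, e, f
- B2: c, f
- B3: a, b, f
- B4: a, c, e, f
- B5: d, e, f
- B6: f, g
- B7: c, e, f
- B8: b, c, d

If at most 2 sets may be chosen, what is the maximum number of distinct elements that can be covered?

Choosing B4, B8 covers {a, b, c, d, e, f} — 6 elements.
No choice of 2 sets does better; here g is left uncovered.

6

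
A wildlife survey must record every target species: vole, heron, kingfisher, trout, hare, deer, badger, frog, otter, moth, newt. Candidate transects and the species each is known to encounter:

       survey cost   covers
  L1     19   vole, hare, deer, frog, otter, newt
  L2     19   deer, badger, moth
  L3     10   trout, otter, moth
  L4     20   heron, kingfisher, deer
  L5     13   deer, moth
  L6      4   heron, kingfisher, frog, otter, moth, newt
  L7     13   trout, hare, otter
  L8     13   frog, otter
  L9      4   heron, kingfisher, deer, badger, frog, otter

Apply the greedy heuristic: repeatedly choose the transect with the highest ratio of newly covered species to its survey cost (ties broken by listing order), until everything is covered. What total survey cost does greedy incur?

Pick 1: L6 adds 6 new (heron, kingfisher, frog, otter, moth, newt) at survey cost 4 (ratio 6/4).
Pick 2: L9 adds 2 new (deer, badger) at survey cost 4 (ratio 2/4).
Pick 3: L7 adds 2 new (trout, hare) at survey cost 13 (ratio 2/13).
Pick 4: L1 adds 1 new (vole) at survey cost 19 (ratio 1/19).
Greedy total survey cost: 4 + 4 + 13 + 19 = 40. (The true optimum is 33, so greedy overshoots here.)

40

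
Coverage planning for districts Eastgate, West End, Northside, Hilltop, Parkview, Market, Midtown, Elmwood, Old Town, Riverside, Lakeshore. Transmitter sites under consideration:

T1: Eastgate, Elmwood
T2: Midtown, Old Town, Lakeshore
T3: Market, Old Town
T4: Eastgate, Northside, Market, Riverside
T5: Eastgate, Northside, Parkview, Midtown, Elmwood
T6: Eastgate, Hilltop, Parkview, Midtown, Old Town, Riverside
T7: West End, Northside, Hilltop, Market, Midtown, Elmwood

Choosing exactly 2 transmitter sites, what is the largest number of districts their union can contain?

10

Choosing T6, T7 covers {Eastgate, West End, Northside, Hilltop, Parkview, Market, Midtown, Elmwood, Old Town, Riverside} — 10 districts.
No choice of 2 transmitter sites does better; here Lakeshore is left uncovered.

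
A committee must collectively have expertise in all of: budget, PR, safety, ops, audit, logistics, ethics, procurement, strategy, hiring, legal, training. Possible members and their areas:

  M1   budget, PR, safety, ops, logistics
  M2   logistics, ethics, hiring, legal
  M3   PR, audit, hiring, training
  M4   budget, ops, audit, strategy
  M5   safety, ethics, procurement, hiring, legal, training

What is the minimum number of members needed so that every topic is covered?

3

M1, M4, M5 together cover {budget, PR, safety, ops, audit, logistics, ethics, procurement, strategy, hiring, legal, training} — every topic.
No 2 of the 5 members cover everything (all 10 pairs fall short), so 3 is minimum.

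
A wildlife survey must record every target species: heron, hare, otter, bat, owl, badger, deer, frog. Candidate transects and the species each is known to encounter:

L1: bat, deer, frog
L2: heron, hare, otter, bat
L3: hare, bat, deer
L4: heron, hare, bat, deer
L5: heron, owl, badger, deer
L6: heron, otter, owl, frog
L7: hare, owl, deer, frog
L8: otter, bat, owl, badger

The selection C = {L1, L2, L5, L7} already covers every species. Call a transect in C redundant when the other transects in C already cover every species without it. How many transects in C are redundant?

Drop L1: the rest still cover every species — redundant.
Drop L2: otter uncovered — not redundant.
Drop L5: badger uncovered — not redundant.
Drop L7: the rest still cover every species — redundant.
2 redundant: L1, L7.

2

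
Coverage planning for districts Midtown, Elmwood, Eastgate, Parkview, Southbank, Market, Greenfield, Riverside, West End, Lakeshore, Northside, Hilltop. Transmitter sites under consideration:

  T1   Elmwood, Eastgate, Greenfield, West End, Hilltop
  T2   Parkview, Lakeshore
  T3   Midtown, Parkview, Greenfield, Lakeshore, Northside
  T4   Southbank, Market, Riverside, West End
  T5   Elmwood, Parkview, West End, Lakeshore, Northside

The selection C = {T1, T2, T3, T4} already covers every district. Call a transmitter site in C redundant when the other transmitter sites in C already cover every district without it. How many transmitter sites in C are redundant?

1

Drop T1: Elmwood, Eastgate, Hilltop uncovered — not redundant.
Drop T2: the rest still cover every district — redundant.
Drop T3: Midtown, Northside uncovered — not redundant.
Drop T4: Southbank, Market, Riverside uncovered — not redundant.
1 redundant: T2.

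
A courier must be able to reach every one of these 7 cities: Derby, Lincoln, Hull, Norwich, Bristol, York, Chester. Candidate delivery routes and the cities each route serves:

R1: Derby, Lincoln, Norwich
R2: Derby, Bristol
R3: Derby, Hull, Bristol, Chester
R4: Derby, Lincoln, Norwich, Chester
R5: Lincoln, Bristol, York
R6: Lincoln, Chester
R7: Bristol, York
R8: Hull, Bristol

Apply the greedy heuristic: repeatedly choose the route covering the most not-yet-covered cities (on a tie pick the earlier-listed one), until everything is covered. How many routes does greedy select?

Pick 1: R3 covers 4 new cities (Derby, Hull, Bristol, Chester).
Pick 2: R1 covers 2 new cities (Lincoln, Norwich).
Pick 3: R5 covers 1 new cities (York).
Greedy uses 3 routes.

3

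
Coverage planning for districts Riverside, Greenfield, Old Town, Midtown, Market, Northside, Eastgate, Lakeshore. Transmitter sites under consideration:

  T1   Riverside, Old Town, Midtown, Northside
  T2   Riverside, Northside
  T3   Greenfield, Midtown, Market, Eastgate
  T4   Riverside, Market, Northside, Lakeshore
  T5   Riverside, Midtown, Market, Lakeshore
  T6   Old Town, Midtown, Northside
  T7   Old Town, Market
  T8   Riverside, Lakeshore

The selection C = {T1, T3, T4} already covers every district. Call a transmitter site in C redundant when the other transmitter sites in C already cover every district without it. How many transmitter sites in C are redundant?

0

Drop T1: Old Town uncovered — not redundant.
Drop T3: Greenfield, Eastgate uncovered — not redundant.
Drop T4: Lakeshore uncovered — not redundant.
None of the transmitter sites in C is redundant.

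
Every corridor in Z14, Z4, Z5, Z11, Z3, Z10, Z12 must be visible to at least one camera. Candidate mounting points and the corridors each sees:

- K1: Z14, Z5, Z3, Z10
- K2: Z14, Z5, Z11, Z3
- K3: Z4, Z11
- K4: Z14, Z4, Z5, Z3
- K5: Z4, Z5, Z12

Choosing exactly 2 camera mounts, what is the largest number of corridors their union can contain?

6

Choosing K1, K3 covers {Z14, Z4, Z5, Z11, Z3, Z10} — 6 corridors.
No choice of 2 camera mounts does better; here Z12 is left uncovered.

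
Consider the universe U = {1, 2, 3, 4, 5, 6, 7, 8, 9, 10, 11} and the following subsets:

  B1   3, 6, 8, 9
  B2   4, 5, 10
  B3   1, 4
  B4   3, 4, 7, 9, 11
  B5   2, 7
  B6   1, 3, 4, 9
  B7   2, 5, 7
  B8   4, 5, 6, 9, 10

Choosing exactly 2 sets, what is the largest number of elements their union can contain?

Choosing B4, B8 covers {3, 4, 5, 6, 7, 9, 10, 11} — 8 elements.
No choice of 2 sets does better; here 1, 2, 8 are left uncovered.

8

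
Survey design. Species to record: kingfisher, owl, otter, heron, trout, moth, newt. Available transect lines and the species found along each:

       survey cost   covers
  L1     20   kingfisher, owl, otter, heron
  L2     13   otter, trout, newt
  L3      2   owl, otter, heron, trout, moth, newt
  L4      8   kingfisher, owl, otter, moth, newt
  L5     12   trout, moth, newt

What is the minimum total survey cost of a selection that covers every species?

L3, L4 cover every species at survey cost 2 + 8 = 10.
Any cover uses at least 2 transects; among all covering selections none totals below 10.

10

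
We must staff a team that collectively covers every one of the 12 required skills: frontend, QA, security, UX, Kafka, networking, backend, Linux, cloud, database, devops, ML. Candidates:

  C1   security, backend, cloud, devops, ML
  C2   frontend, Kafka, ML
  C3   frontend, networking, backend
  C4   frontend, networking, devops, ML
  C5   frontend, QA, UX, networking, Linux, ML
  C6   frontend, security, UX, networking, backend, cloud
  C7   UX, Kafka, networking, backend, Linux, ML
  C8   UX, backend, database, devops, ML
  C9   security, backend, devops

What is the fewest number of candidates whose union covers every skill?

4

C1, C2, C5, C8 together cover {frontend, QA, security, UX, Kafka, networking, backend, Linux, cloud, database, devops, ML} — every skill.
No 3 of the 9 candidates cover everything (all 84 triples fall short), so 4 is minimum.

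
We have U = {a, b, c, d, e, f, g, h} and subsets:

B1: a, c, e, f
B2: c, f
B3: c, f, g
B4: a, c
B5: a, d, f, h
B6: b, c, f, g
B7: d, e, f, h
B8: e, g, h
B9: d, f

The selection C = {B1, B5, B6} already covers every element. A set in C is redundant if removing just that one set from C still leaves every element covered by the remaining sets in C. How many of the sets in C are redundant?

Drop B1: e uncovered — not redundant.
Drop B5: d, h uncovered — not redundant.
Drop B6: b, g uncovered — not redundant.
None of the sets in C is redundant.

0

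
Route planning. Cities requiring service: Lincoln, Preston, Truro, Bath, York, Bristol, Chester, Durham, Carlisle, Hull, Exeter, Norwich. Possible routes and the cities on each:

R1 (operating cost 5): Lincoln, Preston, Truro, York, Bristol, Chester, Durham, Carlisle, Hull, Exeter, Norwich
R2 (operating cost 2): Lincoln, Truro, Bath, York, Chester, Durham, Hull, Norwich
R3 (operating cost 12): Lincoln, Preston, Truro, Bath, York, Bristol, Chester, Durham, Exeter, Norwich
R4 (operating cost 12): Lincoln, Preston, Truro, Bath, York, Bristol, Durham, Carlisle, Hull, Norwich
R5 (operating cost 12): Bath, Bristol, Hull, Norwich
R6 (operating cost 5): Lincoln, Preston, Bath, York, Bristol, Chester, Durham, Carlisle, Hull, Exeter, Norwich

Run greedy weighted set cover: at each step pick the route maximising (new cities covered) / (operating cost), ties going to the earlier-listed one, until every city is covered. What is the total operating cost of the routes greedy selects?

7

Pick 1: R2 adds 8 new (Lincoln, Truro, Bath, York, Chester, Durham, Hull, Norwich) at operating cost 2 (ratio 8/2).
Pick 2: R1 adds 4 new (Preston, Bristol, Carlisle, Exeter) at operating cost 5 (ratio 4/5).
Greedy total operating cost: 2 + 5 = 7.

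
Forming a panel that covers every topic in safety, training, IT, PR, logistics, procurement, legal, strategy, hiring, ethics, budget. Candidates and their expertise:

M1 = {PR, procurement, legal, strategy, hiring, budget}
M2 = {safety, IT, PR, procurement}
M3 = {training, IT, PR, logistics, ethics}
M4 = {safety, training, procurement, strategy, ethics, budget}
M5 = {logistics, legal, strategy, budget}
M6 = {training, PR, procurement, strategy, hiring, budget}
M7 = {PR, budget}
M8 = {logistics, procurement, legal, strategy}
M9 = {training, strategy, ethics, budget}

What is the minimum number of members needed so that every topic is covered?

M1, M2, M3 together cover {safety, training, IT, PR, logistics, procurement, legal, strategy, hiring, ethics, budget} — every topic.
No 2 of the 9 members cover everything (all 36 pairs fall short), so 3 is minimum.

3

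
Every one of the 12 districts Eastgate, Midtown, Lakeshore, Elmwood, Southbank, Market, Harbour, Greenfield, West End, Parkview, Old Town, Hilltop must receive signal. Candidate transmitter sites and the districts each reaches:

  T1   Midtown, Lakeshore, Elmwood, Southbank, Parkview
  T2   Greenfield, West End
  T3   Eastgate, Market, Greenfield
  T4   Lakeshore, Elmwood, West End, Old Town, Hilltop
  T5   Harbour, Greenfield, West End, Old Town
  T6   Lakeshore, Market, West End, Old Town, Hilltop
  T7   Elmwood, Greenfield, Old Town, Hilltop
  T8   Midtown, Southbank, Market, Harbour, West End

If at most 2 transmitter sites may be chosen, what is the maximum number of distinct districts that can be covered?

9

Choosing T1, T5 covers {Midtown, Lakeshore, Elmwood, Southbank, Harbour, Greenfield, West End, Parkview, Old Town} — 9 districts.
No choice of 2 transmitter sites does better; here Eastgate, Market, Hilltop are left uncovered.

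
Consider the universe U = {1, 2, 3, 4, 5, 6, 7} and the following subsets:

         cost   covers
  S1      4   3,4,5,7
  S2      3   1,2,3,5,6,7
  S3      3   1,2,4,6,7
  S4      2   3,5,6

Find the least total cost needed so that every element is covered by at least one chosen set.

5

S3, S4 cover every element at cost 3 + 2 = 5.
Any cover uses at least 2 sets; among all covering selections none totals below 5.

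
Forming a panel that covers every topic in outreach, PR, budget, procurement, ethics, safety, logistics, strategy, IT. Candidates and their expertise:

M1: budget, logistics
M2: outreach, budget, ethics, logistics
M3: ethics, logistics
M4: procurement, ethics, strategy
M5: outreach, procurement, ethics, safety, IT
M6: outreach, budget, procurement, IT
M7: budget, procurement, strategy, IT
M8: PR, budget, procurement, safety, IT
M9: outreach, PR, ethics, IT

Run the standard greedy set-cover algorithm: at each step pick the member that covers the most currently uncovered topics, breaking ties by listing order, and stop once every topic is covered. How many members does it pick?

4

Pick 1: M5 covers 5 new topics (outreach, procurement, ethics, safety, IT).
Pick 2: M1 covers 2 new topics (budget, logistics).
Pick 3: M4 covers 1 new topics (strategy).
Pick 4: M8 covers 1 new topics (PR).
Greedy uses 4 members. (The true minimum is 3.)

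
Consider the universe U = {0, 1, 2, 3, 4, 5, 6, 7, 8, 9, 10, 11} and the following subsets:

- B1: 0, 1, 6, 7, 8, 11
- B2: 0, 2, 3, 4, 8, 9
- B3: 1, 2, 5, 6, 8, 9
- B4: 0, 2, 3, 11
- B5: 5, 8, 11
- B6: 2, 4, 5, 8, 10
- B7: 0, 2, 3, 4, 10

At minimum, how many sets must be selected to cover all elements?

3

B1, B2, B6 together cover {0, 1, 2, 3, 4, 5, 6, 7, 8, 9, 10, 11} — every element.
No 2 of the 7 sets cover everything (all 21 pairs fall short), so 3 is minimum.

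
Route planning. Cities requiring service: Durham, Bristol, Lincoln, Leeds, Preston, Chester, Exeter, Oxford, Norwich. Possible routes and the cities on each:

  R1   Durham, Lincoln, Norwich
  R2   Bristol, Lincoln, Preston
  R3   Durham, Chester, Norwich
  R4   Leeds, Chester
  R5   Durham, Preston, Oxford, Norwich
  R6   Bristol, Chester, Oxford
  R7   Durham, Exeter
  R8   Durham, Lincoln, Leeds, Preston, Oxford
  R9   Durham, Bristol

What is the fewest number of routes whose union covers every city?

R1, R6, R7, R8 together cover {Durham, Bristol, Lincoln, Leeds, Preston, Chester, Exeter, Oxford, Norwich} — every city.
No 3 of the 9 routes cover everything (all 84 triples fall short), so 4 is minimum.

4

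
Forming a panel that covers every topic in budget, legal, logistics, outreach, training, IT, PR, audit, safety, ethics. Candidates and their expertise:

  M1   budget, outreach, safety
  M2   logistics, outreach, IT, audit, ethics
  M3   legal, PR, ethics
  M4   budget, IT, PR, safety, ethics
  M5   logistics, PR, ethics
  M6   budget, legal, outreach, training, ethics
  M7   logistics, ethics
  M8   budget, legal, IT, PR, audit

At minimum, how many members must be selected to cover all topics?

3

M2, M4, M6 together cover {budget, legal, logistics, outreach, training, IT, PR, audit, safety, ethics} — every topic.
No 2 of the 8 members cover everything (all 28 pairs fall short), so 3 is minimum.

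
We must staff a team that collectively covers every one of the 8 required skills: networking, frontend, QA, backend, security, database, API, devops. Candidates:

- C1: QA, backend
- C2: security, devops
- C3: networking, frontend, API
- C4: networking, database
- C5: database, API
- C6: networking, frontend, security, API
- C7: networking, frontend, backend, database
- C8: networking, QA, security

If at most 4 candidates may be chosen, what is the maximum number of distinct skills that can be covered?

Choosing C1, C2, C3, C4 covers {networking, frontend, QA, backend, security, database, API, devops} — 8 skills.
That is all 8 skills.

8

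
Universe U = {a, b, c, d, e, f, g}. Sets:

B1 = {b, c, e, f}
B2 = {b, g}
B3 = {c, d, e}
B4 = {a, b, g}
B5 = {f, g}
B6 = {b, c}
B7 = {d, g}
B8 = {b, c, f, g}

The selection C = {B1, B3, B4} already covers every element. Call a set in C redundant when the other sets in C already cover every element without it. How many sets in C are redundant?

0

Drop B1: f uncovered — not redundant.
Drop B3: d uncovered — not redundant.
Drop B4: a, g uncovered — not redundant.
None of the sets in C is redundant.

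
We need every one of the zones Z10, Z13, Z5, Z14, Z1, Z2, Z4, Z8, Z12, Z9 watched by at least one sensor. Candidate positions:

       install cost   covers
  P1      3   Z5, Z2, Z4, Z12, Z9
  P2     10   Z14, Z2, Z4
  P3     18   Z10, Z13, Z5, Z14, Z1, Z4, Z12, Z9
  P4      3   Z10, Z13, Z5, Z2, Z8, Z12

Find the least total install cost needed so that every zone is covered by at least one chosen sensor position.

21

P3, P4 cover every zone at install cost 18 + 3 = 21.
Any cover uses at least 2 sensor positions; among all covering selections none totals below 21.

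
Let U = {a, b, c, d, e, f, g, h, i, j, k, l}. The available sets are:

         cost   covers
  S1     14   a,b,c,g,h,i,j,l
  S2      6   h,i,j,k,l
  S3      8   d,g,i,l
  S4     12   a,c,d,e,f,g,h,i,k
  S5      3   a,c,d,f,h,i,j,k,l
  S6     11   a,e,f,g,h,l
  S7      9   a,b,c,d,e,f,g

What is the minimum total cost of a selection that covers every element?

12

S5, S7 cover every element at cost 3 + 9 = 12.
Any cover uses at least 2 sets; among all covering selections none totals below 12.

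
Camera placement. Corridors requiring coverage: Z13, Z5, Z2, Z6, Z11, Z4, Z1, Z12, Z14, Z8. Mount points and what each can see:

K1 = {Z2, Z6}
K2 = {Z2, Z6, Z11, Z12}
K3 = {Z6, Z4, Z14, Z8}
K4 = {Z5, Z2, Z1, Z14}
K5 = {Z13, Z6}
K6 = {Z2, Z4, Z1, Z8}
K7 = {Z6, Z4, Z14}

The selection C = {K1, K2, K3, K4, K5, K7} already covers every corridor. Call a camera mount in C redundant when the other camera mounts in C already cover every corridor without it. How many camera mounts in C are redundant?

Drop K1: the rest still cover every corridor — redundant.
Drop K2: Z11, Z12 uncovered — not redundant.
Drop K3: Z8 uncovered — not redundant.
Drop K4: Z5, Z1 uncovered — not redundant.
Drop K5: Z13 uncovered — not redundant.
Drop K7: the rest still cover every corridor — redundant.
2 redundant: K1, K7.

2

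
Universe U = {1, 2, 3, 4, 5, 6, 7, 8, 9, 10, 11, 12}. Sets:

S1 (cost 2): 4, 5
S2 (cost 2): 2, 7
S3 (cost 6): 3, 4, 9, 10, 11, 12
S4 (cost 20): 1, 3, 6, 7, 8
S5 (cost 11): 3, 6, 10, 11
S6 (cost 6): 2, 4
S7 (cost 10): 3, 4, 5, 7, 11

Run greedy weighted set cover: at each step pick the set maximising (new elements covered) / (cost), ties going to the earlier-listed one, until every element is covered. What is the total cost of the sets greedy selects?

Pick 1: S1 adds 2 new (4, 5) at cost 2 (ratio 2/2).
Pick 2: S2 adds 2 new (2, 7) at cost 2 (ratio 2/2).
Pick 3: S3 adds 5 new (3, 9, 10, 11, 12) at cost 6 (ratio 5/6).
Pick 4: S4 adds 3 new (1, 6, 8) at cost 20 (ratio 3/20).
Greedy total cost: 2 + 2 + 6 + 20 = 30.

30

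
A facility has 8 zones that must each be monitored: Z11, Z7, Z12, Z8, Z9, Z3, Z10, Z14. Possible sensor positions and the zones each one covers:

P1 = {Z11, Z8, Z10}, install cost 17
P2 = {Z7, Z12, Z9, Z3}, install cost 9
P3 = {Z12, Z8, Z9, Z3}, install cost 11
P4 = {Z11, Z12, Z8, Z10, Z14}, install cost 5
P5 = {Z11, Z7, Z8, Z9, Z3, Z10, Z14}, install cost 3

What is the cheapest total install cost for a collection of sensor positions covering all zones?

P4, P5 cover every zone at install cost 5 + 3 = 8.
Any cover uses at least 2 sensor positions; among all covering selections none totals below 8.

8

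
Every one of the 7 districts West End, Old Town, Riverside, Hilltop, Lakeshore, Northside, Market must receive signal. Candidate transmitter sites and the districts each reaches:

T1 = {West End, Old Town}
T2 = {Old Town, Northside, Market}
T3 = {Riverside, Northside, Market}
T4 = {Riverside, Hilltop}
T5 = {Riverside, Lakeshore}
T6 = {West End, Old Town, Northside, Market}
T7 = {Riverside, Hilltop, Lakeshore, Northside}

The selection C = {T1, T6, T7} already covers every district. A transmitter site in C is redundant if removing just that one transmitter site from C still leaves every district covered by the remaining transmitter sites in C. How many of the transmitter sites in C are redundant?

Drop T1: the rest still cover every district — redundant.
Drop T6: Market uncovered — not redundant.
Drop T7: Riverside, Hilltop, Lakeshore uncovered — not redundant.
1 redundant: T1.

1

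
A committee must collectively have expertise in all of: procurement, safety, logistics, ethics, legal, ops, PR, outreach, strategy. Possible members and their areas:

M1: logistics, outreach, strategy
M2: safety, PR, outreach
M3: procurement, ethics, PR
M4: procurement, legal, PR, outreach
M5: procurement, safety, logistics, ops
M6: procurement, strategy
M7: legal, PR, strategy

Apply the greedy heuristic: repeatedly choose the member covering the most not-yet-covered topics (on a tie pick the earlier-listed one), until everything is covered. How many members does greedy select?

4

Pick 1: M4 covers 4 new topics (procurement, legal, PR, outreach).
Pick 2: M5 covers 3 new topics (safety, logistics, ops).
Pick 3: M1 covers 1 new topics (strategy).
Pick 4: M3 covers 1 new topics (ethics).
Greedy uses 4 members.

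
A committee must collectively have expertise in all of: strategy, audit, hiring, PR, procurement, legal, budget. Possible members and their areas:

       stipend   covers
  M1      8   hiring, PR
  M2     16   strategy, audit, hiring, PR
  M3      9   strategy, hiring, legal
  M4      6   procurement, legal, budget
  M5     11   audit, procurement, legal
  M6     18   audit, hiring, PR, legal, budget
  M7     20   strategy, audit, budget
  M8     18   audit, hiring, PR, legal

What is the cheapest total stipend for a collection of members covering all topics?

M2, M4 cover every topic at stipend 16 + 6 = 22.
Any cover uses at least 2 members; among all covering selections none totals below 22.

22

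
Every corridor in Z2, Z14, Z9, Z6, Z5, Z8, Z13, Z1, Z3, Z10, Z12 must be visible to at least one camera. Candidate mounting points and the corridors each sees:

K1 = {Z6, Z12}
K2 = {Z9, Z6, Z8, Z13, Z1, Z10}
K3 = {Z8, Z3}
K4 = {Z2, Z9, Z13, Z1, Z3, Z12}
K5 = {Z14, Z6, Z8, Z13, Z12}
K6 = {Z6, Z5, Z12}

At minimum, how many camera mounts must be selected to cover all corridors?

K2, K4, K5, K6 together cover {Z2, Z14, Z9, Z6, Z5, Z8, Z13, Z1, Z3, Z10, Z12} — every corridor.
No 3 of the 6 camera mounts cover everything (all 20 triples fall short), so 4 is minimum.

4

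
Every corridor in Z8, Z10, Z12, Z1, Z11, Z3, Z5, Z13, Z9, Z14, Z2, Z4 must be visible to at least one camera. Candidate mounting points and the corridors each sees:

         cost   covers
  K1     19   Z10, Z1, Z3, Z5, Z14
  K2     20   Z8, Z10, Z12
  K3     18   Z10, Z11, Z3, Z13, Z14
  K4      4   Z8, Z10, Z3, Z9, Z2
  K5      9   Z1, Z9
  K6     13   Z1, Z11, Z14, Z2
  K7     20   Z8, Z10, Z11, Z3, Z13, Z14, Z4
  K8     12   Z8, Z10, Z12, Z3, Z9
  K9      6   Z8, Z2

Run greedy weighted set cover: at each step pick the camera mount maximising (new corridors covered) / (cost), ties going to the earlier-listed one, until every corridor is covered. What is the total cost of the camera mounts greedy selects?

Pick 1: K4 adds 5 new (Z8, Z10, Z3, Z9, Z2) at cost 4 (ratio 5/4).
Pick 2: K6 adds 3 new (Z1, Z11, Z14) at cost 13 (ratio 3/13).
Pick 3: K7 adds 2 new (Z13, Z4) at cost 20 (ratio 2/20).
Pick 4: K8 adds 1 new (Z12) at cost 12 (ratio 1/12).
Pick 5: K1 adds 1 new (Z5) at cost 19 (ratio 1/19).
Greedy total cost: 4 + 13 + 20 + 12 + 19 = 68. (The true optimum is 55, so greedy overshoots here.)

68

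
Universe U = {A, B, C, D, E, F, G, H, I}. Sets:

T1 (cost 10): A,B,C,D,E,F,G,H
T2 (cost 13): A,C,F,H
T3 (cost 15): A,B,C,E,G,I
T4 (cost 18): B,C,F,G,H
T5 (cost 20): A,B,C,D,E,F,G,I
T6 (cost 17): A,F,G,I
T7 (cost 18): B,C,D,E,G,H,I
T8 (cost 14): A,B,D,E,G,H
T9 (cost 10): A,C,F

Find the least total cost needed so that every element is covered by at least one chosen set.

T1, T3 cover every element at cost 10 + 15 = 25.
Any cover uses at least 2 sets; among all covering selections none totals below 25.

25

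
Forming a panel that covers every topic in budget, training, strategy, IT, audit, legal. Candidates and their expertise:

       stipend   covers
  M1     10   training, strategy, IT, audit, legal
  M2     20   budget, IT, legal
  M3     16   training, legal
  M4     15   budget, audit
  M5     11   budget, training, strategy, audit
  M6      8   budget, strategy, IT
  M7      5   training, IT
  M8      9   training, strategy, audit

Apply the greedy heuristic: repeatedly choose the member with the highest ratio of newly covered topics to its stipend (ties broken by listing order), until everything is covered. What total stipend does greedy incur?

Pick 1: M1 adds 5 new (training, strategy, IT, audit, legal) at stipend 10 (ratio 5/10).
Pick 2: M6 adds 1 new (budget) at stipend 8 (ratio 1/8).
Greedy total stipend: 10 + 8 = 18.

18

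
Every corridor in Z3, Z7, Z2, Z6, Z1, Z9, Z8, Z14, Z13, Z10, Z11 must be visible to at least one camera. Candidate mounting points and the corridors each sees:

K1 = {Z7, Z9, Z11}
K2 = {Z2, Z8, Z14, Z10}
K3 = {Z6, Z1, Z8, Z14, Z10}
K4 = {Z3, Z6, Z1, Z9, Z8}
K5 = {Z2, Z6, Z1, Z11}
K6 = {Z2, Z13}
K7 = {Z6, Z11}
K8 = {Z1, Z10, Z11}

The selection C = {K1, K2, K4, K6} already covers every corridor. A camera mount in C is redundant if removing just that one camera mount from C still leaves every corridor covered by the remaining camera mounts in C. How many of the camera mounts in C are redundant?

0

Drop K1: Z7, Z11 uncovered — not redundant.
Drop K2: Z14, Z10 uncovered — not redundant.
Drop K4: Z3, Z6, Z1 uncovered — not redundant.
Drop K6: Z13 uncovered — not redundant.
None of the camera mounts in C is redundant.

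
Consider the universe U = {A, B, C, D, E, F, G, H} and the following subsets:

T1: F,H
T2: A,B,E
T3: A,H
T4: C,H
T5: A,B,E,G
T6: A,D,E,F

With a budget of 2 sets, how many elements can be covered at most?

6

Choosing T1, T5 covers {A, B, E, F, G, H} — 6 elements.
No choice of 2 sets does better; here C, D are left uncovered.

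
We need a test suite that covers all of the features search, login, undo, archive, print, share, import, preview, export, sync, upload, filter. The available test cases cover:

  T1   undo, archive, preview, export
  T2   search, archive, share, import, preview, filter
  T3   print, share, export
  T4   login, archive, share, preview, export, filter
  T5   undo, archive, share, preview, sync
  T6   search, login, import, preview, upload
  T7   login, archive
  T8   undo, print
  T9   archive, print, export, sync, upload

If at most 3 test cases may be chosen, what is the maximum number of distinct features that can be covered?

Choosing T1, T2, T9 covers {search, undo, archive, print, share, import, preview, export, sync, upload, filter} — 11 features.
No choice of 3 test cases does better; here login is left uncovered.

11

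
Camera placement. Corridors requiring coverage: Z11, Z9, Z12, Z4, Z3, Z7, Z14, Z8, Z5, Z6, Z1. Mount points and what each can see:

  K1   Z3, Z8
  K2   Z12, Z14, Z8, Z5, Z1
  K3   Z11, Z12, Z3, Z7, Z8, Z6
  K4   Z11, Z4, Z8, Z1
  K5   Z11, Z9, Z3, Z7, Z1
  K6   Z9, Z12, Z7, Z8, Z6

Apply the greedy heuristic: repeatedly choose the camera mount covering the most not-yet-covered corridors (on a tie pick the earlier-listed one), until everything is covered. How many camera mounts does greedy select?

4

Pick 1: K3 covers 6 new corridors (Z11, Z12, Z3, Z7, Z8, Z6).
Pick 2: K2 covers 3 new corridors (Z14, Z5, Z1).
Pick 3: K4 covers 1 new corridors (Z4).
Pick 4: K5 covers 1 new corridors (Z9).
Greedy uses 4 camera mounts.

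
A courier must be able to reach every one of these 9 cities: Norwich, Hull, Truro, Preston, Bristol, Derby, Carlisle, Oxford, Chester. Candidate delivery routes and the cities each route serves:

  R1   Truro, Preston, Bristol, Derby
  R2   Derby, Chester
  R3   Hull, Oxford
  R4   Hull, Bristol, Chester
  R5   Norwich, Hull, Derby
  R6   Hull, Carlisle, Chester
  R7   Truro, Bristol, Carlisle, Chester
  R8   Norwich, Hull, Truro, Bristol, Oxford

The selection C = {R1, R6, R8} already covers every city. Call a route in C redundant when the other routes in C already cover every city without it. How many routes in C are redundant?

0

Drop R1: Preston, Derby uncovered — not redundant.
Drop R6: Carlisle, Chester uncovered — not redundant.
Drop R8: Norwich, Oxford uncovered — not redundant.
None of the routes in C is redundant.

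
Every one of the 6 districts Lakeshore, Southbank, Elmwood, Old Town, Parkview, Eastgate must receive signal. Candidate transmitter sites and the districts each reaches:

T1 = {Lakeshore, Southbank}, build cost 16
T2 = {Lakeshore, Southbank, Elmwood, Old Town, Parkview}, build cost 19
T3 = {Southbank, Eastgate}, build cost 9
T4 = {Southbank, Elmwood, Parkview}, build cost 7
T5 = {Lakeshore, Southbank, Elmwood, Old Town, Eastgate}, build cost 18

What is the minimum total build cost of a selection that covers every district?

25

T4, T5 cover every district at build cost 7 + 18 = 25.
Any cover uses at least 2 transmitter sites; among all covering selections none totals below 25.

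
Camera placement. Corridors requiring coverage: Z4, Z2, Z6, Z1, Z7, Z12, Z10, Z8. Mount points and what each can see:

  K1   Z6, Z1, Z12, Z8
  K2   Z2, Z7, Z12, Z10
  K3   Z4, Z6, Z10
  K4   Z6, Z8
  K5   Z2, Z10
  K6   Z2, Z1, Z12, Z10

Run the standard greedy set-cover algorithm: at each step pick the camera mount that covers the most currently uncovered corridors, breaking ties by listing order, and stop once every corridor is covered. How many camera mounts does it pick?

Pick 1: K1 covers 4 new corridors (Z6, Z1, Z12, Z8).
Pick 2: K2 covers 3 new corridors (Z2, Z7, Z10).
Pick 3: K3 covers 1 new corridors (Z4).
Greedy uses 3 camera mounts.

3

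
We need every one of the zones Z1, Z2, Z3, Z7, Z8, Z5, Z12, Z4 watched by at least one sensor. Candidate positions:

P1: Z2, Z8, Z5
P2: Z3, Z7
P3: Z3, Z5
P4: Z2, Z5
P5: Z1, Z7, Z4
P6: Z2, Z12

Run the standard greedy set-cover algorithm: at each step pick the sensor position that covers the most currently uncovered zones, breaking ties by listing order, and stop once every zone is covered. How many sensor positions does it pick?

Pick 1: P1 covers 3 new zones (Z2, Z8, Z5).
Pick 2: P5 covers 3 new zones (Z1, Z7, Z4).
Pick 3: P2 covers 1 new zones (Z3).
Pick 4: P6 covers 1 new zones (Z12).
Greedy uses 4 sensor positions.

4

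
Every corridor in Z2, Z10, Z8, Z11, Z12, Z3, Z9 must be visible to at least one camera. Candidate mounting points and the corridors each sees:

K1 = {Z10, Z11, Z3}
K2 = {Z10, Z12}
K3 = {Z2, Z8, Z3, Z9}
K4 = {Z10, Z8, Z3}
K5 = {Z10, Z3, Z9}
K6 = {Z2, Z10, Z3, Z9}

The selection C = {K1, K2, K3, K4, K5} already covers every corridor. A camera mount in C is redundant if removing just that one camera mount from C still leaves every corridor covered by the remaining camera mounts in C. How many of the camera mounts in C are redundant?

2

Drop K1: Z11 uncovered — not redundant.
Drop K2: Z12 uncovered — not redundant.
Drop K3: Z2 uncovered — not redundant.
Drop K4: the rest still cover every corridor — redundant.
Drop K5: the rest still cover every corridor — redundant.
2 redundant: K4, K5.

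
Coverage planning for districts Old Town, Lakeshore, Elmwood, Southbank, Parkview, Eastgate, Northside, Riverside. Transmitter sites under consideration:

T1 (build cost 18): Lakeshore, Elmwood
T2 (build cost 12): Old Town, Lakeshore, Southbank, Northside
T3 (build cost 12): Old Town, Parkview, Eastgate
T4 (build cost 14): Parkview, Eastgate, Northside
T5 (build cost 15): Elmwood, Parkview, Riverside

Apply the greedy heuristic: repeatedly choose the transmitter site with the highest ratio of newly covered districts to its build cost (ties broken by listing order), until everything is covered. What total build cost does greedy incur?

Pick 1: T2 adds 4 new (Old Town, Lakeshore, Southbank, Northside) at build cost 12 (ratio 4/12).
Pick 2: T5 adds 3 new (Elmwood, Parkview, Riverside) at build cost 15 (ratio 3/15).
Pick 3: T3 adds 1 new (Eastgate) at build cost 12 (ratio 1/12).
Greedy total build cost: 12 + 15 + 12 = 39.

39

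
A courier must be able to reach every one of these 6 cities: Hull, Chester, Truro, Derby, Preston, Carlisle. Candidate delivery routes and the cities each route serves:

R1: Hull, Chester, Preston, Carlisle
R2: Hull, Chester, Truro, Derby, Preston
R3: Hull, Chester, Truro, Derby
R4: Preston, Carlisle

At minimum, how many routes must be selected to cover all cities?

R1, R2 together cover {Hull, Chester, Truro, Derby, Preston, Carlisle} — every city.
No single route contains all 6 cities, so 2 is optimal.

2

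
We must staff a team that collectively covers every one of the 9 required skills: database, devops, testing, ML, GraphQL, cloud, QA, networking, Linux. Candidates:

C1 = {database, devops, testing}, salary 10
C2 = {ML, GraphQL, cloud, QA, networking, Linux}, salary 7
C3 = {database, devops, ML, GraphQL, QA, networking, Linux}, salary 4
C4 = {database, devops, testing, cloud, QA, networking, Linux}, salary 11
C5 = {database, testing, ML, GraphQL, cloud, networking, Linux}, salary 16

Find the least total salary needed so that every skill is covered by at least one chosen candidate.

C3, C4 cover every skill at salary 4 + 11 = 15.
Any cover uses at least 2 candidates; among all covering selections none totals below 15.

15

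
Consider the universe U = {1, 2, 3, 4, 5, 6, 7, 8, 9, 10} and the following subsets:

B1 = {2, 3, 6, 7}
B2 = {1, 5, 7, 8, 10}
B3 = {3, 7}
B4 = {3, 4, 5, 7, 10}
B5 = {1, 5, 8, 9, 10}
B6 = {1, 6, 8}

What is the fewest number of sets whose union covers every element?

B1, B4, B5 together cover {1, 2, 3, 4, 5, 6, 7, 8, 9, 10} — every element.
No 2 of the 6 sets cover everything (all 15 pairs fall short), so 3 is minimum.
Greedy (largest uncovered first) would take B2, B1, B4, B5 — 4 sets — but 3 suffice.

3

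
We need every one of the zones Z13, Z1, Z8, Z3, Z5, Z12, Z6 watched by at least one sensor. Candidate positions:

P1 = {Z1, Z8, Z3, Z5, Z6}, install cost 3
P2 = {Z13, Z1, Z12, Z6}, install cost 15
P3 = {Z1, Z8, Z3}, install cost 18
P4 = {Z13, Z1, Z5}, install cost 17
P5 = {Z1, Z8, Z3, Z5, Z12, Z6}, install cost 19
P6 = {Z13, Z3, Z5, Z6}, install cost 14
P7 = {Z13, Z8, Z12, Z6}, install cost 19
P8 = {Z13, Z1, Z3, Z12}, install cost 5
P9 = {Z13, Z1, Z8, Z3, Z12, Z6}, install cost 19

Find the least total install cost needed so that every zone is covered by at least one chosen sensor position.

8

P1, P8 cover every zone at install cost 3 + 5 = 8.
Any cover uses at least 2 sensor positions; among all covering selections none totals below 8.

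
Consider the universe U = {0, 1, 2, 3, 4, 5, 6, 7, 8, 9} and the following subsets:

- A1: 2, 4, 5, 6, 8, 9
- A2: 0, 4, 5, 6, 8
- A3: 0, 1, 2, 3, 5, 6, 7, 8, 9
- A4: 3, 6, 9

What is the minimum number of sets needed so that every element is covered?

2

A1, A3 together cover {0, 1, 2, 3, 4, 5, 6, 7, 8, 9} — every element.
No single set contains all 10 elements, so 2 is optimal.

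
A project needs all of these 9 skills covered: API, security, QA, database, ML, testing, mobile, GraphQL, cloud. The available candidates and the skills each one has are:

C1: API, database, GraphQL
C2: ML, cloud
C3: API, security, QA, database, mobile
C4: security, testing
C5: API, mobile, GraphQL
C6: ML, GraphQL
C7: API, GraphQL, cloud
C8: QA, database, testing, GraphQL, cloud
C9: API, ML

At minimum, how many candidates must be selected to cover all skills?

C2, C3, C8 together cover {API, security, QA, database, ML, testing, mobile, GraphQL, cloud} — every skill.
No 2 of the 9 candidates cover everything (all 36 pairs fall short), so 3 is minimum.

3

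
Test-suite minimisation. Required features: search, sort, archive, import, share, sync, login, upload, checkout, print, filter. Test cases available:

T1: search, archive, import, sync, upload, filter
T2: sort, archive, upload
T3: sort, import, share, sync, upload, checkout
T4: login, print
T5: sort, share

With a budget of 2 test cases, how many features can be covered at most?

9

Choosing T1, T3 covers {search, sort, archive, import, share, sync, upload, checkout, filter} — 9 features.
No choice of 2 test cases does better; here login, print are left uncovered.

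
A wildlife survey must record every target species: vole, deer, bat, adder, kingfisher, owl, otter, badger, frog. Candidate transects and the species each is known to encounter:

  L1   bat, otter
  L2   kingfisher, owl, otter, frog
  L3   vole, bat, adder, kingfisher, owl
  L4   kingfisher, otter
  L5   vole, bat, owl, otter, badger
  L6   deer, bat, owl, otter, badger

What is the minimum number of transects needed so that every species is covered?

3

L2, L3, L6 together cover {vole, deer, bat, adder, kingfisher, owl, otter, badger, frog} — every species.
No 2 of the 6 transects cover everything (all 15 pairs fall short), so 3 is minimum.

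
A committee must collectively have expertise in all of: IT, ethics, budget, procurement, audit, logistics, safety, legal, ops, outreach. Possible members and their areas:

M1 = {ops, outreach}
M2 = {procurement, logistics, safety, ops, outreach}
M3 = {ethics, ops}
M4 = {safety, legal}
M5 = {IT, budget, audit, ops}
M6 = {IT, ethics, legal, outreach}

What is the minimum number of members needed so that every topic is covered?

3

M2, M5, M6 together cover {IT, ethics, budget, procurement, audit, logistics, safety, legal, ops, outreach} — every topic.
No 2 of the 6 members cover everything (all 15 pairs fall short), so 3 is minimum.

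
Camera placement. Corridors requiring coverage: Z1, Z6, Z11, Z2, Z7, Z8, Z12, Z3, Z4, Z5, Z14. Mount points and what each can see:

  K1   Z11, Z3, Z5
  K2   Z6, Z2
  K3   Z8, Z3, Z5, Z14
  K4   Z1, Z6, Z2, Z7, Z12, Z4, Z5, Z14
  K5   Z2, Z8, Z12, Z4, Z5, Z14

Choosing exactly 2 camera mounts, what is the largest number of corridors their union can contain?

Choosing K1, K4 covers {Z1, Z6, Z11, Z2, Z7, Z12, Z3, Z4, Z5, Z14} — 10 corridors.
No choice of 2 camera mounts does better; here Z8 is left uncovered.

10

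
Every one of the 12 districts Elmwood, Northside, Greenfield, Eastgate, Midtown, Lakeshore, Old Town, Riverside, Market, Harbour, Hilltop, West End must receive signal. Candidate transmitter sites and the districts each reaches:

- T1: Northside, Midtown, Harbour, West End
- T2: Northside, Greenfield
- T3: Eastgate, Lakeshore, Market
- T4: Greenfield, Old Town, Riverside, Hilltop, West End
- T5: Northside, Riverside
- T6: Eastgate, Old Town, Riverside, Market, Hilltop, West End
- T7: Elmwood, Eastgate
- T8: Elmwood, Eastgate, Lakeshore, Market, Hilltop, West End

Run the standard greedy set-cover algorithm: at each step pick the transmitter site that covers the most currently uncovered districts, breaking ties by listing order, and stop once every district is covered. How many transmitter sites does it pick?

Pick 1: T6 covers 6 new districts (Eastgate, Old Town, Riverside, Market, Hilltop, West End).
Pick 2: T1 covers 3 new districts (Northside, Midtown, Harbour).
Pick 3: T8 covers 2 new districts (Elmwood, Lakeshore).
Pick 4: T2 covers 1 new districts (Greenfield).
Greedy uses 4 transmitter sites. (The true minimum is 3.)

4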